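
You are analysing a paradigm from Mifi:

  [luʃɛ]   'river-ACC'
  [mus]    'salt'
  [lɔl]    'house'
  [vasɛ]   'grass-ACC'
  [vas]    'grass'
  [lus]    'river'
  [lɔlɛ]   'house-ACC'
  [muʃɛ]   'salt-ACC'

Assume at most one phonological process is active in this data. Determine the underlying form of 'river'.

/luʃ/

'river' shows [s] ~ [ʃ] at the end of the stem ([lus] vs [luʃɛ]).
The stem 'grass' ([vas], [vasɛ]) shows [s] unchanged in both environments, so [s] cannot be basic with [ʃ] derived before the ACC suffix.
The underlying segment must be /ʃ/; palato-alveolar /ʃ/ becomes [s] when no front vowel follows, yielding [s] there.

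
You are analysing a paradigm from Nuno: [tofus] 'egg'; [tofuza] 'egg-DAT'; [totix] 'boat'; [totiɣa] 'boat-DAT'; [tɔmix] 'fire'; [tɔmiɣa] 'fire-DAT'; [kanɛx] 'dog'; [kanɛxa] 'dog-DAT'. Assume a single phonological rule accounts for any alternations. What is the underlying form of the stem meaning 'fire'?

The root 'fire' surfaces as [tɔmix] and [tɔmiɣa], with a stem-final [x] ~ [ɣ] alternation.
But 'dog' keeps [x] in both environments ([kanɛx], [kanɛxa]), so there is no rule changing /x/ to [ɣ] before the DAT suffix.
So /ɣ/ is underlying, and a rule of word-final obstruent devoicing — voiced obstruents become voiceless word-finally — gives [x].

/tɔmiɣ/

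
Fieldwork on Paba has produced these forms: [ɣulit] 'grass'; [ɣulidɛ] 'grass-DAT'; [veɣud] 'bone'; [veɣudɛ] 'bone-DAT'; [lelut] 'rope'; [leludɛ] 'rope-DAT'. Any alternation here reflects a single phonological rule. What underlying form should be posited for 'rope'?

'rope' shows [t] ~ [d] at the end of the stem ([lelut] vs [leludɛ]).
If /d/ were underlying and a rule turned it into [t] in isolation, 'bone' would also alternate; but it has [d] in both [veɣud] and [veɣudɛ].
The underlying segment must be /t/; voiceless stops become voiced between vowels, yielding [d] there.

/lelut/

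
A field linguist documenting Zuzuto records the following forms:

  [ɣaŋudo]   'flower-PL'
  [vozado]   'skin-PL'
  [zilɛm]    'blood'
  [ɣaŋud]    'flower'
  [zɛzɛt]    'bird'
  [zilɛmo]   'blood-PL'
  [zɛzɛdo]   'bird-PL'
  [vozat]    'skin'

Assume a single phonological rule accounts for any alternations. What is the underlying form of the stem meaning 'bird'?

The root 'bird' surfaces as [zɛzɛt] and [zɛzɛdo], with a stem-final [t] ~ [d] alternation.
If /d/ were underlying and a rule turned it into [t] in isolation, 'flower' would also alternate; but it has [d] in both [ɣaŋud] and [ɣaŋudo].
Therefore /t/ is basic and [d] is derived by intervocalic voicing (voiceless stops become voiced between vowels).

/zɛzɛt/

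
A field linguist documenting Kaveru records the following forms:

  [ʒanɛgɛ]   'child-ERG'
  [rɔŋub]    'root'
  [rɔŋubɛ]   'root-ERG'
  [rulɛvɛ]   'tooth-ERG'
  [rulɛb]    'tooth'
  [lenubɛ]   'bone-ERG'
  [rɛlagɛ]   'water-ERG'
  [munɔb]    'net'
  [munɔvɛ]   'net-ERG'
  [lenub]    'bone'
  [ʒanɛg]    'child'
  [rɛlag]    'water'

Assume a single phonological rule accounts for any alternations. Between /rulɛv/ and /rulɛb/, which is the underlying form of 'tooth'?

The stem for 'tooth' ends in [v] in [rulɛvɛ] but [b] in [rulɛb].
If /b/ were underlying and a rule turned it into [v] before the ERG suffix, 'bone' would also alternate; but it has [b] in both [lenubɛ] and [lenub].
The underlying segment must be /v/; voiced fricatives become stops word-finally, yielding [b] there.

/rulɛv/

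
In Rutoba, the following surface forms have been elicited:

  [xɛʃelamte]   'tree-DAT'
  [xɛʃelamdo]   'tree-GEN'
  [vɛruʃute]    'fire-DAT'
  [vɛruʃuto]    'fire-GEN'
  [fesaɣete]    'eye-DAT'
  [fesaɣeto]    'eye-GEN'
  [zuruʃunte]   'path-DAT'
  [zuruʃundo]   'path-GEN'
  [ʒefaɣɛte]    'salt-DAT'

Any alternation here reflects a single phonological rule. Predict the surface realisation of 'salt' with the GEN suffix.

[ʒefaɣɛto]

The GEN suffix surfaces as [-do] and [-to], depending on the final segment of the stem.
The DAT suffix, which begins with [t], is invariant after every stem; so [t] is not altered by any rule here.
So the underlying form is /-do/, and voiced stops become voiceless after a vowel.
After 'salt', which ends in a vowel, the suffix surfaces as [-to], giving [ʒefaɣɛto].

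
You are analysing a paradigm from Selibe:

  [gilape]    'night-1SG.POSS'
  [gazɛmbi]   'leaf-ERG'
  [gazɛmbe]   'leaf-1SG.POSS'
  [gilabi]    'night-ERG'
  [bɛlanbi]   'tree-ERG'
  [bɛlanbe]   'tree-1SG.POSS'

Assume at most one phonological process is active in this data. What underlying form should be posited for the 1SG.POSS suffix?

/-pe/

The 1SG.POSS morpheme has two allomorphs, [-be] and [-pe].
The ERG suffix, which begins with [b], is invariant after every stem; so [b] is not altered by any rule here.
The 1SG.POSS suffix is therefore /-pe/ underlyingly, with post-nasal voicing: voiceless stops become voiced after a nasal.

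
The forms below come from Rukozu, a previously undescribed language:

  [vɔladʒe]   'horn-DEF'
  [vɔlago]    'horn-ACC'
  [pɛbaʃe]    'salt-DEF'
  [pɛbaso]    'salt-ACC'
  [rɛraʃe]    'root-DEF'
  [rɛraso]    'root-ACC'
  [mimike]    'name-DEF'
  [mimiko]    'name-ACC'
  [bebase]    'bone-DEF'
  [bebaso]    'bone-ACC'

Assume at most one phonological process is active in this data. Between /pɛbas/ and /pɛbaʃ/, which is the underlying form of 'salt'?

/pɛbaʃ/

The stem for 'salt' ends in [ʃ] in [pɛbaʃe] but [s] in [pɛbaso].
The stem 'bone' ([bebase], [bebaso]) shows [s] unchanged in both environments, so [s] cannot be basic with [ʃ] derived before the DEF suffix.
The underlying segment must be /ʃ/; palato-alveolar /dʒ/ and /ʃ/ become [g] and [s] when no front vowel follows, yielding [s] there.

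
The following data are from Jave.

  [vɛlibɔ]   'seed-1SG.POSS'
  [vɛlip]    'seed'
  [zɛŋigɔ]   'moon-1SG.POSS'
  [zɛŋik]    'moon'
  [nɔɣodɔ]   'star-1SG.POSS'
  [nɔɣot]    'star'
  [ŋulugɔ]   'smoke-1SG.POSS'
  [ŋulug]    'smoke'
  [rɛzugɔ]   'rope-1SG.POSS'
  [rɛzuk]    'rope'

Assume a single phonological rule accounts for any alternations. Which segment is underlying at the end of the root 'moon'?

The root 'moon' surfaces as [zɛŋigɔ] and [zɛŋik], with a stem-final [g] ~ [k] alternation.
Compare 'smoke', with invariant [g] in [ŋulugɔ] and [ŋulug]: an analysis with underlying /g/ and a rule producing [k] in isolation would wrongly predict alternation here too.
The alternation reflects intervocalic voicing: voiceless stops become voiced between vowels. /k/ is underlying.

/k/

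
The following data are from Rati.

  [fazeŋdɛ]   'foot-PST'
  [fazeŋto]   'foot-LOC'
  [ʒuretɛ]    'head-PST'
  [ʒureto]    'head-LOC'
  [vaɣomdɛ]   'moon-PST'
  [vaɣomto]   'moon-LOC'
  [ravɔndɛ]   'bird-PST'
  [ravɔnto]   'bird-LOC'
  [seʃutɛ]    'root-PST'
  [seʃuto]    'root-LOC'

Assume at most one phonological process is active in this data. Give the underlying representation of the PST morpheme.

The PST suffix surfaces as [-dɛ] and [-tɛ], depending on the final segment of the stem.
By contrast the LOC suffix keeps its initial [t] throughout — that segment must be underlying.
So the underlying form is /-dɛ/, and voiced stops become voiceless after a vowel.

/-dɛ/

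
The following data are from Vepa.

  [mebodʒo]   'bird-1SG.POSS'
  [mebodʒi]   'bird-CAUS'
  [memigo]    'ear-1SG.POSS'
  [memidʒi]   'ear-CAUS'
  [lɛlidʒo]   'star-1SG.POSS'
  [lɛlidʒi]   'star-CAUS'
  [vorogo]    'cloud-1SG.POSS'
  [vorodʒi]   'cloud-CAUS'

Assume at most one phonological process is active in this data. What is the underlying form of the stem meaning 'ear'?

/memig/

The root 'ear' surfaces as [memigo] and [memidʒi], with a stem-final [g] ~ [dʒ] alternation.
The stem 'star' ([lɛlidʒo], [lɛlidʒi]) shows [dʒ] unchanged in both environments, so [dʒ] cannot be basic with [g] derived before the 1SG.POSS suffix.
So /g/ is underlying, and a rule of palatalization before a front vowel — /g/ becomes palato-alveolar [dʒ] before a front vowel — gives [dʒ].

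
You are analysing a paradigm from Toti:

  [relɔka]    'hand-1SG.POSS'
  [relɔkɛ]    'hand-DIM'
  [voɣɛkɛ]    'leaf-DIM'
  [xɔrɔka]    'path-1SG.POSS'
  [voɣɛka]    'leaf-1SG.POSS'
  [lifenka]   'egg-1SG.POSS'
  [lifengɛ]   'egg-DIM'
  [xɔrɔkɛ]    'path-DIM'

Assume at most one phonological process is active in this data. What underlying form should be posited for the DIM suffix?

/-gɛ/

The DIM suffix surfaces as [-gɛ] and [-kɛ], depending on the final segment of the stem.
The 1SG.POSS suffix, which begins with [k], is invariant after every stem; so [k] is not altered by any rule here.
The DIM suffix is therefore /-gɛ/ underlyingly, with post-vocalic devoicing: voiced stops become voiceless after a vowel.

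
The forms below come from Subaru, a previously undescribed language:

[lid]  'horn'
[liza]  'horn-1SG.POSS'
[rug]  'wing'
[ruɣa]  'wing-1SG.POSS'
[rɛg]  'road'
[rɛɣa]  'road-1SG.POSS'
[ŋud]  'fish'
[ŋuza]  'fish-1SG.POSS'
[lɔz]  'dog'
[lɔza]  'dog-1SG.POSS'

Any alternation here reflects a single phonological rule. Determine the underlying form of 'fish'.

The root 'fish' surfaces as [ŋud] and [ŋuza], with a stem-final [d] ~ [z] alternation.
But 'dog' keeps [z] in both environments ([lɔz], [lɔza]), so there is no rule changing /z/ to [d] in isolation.
The alternation reflects intervocalic spirantization: voiced stops become fricatives between vowels. /d/ is underlying.

/ŋud/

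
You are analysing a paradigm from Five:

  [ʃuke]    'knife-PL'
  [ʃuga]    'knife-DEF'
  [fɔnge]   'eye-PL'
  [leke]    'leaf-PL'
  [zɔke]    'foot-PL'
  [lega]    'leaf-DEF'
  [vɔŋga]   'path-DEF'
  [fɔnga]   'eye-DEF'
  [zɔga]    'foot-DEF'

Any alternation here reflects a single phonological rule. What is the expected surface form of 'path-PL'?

The PL suffix surfaces as [-ge] and [-ke], depending on the final segment of the stem.
By contrast the DEF suffix keeps its initial [g] throughout — that segment must be underlying.
The PL suffix is therefore /-ke/ underlyingly, with post-nasal voicing: voiceless stops become voiced after a nasal.
After 'path', which ends in a nasal, the suffix surfaces as [-ge], giving [vɔŋge].

[vɔŋge]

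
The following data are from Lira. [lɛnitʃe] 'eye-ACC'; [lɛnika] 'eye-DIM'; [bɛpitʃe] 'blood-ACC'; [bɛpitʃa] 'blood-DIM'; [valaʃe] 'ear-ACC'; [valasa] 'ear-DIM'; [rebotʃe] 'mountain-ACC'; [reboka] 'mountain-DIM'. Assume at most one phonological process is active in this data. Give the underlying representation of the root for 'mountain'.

In [rebotʃe] and [reboka] the final segment of 'mountain' alternates: [tʃ] ~ [k].
Compare 'blood', with invariant [tʃ] in [bɛpitʃe] and [bɛpitʃa]: an analysis with underlying /tʃ/ and a rule producing [k] before the DIM suffix would wrongly predict alternation here too.
The underlying segment must be /k/; /k/ and /s/ become palato-alveolar [tʃ] and [ʃ] before a front vowel, yielding [tʃ] there.
Hence 'mountain' is /rebok/ underlyingly.

/rebok/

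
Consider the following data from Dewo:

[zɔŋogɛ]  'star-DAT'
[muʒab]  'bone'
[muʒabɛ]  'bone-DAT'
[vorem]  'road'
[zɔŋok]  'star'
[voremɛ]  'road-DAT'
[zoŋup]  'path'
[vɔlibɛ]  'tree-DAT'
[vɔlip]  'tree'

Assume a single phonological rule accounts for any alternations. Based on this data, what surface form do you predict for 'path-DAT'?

[zoŋubɛ]

The root 'tree' surfaces as [vɔlip] and [vɔlibɛ], with a stem-final [p] ~ [b] alternation.
If /b/ were underlying and a rule turned it into [p] in isolation, 'bone' would also alternate; but it has [b] in both [muʒab] and [muʒabɛ].
The underlying segment must be /p/; voiceless stops become voiced between vowels, yielding [b] there.
From [zoŋup] the stem 'path' is /zoŋup/; between vowels this yields [zoŋubɛ].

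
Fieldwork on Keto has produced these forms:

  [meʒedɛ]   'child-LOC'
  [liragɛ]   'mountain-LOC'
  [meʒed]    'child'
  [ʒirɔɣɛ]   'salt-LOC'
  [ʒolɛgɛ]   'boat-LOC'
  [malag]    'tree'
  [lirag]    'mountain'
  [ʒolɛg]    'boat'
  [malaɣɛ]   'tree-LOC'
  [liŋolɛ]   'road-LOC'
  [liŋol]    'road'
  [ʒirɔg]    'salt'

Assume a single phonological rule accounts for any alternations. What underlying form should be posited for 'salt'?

The stem for 'salt' ends in [g] in [ʒirɔg] but [ɣ] in [ʒirɔɣɛ].
The stem 'mountain' ([lirag], [liragɛ]) shows [g] unchanged in both environments, so [g] cannot be basic with [ɣ] derived before the LOC suffix.
So /ɣ/ is underlying, and a rule of word-final hardening — voiced fricatives become stops word-finally — gives [g].
So 'salt' = /ʒirɔɣ/.

/ʒirɔɣ/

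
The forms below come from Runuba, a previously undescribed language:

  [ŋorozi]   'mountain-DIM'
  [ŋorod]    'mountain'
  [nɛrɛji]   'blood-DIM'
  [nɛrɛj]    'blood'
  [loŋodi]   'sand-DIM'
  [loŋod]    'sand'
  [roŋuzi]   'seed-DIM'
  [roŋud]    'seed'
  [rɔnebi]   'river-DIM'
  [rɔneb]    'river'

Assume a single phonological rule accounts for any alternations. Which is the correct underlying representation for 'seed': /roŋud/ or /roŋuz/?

/roŋuz/

The root 'seed' surfaces as [roŋuzi] and [roŋud], with a stem-final [z] ~ [d] alternation.
If /d/ were underlying and a rule turned it into [z] before the DIM suffix, 'sand' would also alternate; but it has [d] in both [loŋodi] and [loŋod].
Therefore /z/ is basic and [d] is derived by word-final hardening (voiced fricatives become stops word-finally).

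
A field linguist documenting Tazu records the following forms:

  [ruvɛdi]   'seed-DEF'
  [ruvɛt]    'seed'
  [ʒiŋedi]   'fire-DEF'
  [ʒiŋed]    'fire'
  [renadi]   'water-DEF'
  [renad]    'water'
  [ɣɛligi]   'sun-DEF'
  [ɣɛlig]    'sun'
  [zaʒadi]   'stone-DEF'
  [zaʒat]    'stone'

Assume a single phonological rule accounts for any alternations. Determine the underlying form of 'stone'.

The stem for 'stone' ends in [d] in [zaʒadi] but [t] in [zaʒat].
The stem 'fire' ([ʒiŋedi], [ʒiŋed]) shows [d] unchanged in both environments, so [d] cannot be basic with [t] derived in isolation.
So /t/ is underlying, and a rule of intervocalic voicing — voiceless stops become voiced between vowels — gives [d].

/zaʒat/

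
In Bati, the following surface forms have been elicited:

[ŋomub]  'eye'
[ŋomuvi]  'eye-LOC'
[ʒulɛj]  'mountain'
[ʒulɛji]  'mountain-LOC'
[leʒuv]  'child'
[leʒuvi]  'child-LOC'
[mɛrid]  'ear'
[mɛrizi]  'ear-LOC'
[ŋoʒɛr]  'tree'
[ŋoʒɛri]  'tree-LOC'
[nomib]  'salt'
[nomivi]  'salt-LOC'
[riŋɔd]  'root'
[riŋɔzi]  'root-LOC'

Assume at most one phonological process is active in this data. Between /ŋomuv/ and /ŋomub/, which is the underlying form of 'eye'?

/ŋomub/

The stem for 'eye' ends in [b] in [ŋomub] but [v] in [ŋomuvi].
Compare 'child', with invariant [v] in [leʒuv] and [leʒuvi]: an analysis with underlying /v/ and a rule producing [b] in isolation would wrongly predict alternation here too.
The alternation reflects intervocalic spirantization: voiced stops become fricatives between vowels. /b/ is underlying.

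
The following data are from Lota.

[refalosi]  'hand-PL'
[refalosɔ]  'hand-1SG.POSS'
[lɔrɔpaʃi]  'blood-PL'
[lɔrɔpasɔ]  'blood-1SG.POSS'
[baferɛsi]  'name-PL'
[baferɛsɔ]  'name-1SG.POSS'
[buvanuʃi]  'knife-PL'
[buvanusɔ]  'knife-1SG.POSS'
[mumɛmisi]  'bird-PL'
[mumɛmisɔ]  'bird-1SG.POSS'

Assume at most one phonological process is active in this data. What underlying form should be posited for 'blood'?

'blood' shows [ʃ] ~ [s] at the end of the stem ([lɔrɔpaʃi] vs [lɔrɔpasɔ]).
Compare 'bird', with invariant [s] in [mumɛmisi] and [mumɛmisɔ]: an analysis with underlying /s/ and a rule producing [ʃ] before the PL suffix would wrongly predict alternation here too.
The alternation reflects depalatalization: palato-alveolar /ʃ/ becomes [s] when no front vowel follows. /ʃ/ is underlying.

/lɔrɔpaʃ/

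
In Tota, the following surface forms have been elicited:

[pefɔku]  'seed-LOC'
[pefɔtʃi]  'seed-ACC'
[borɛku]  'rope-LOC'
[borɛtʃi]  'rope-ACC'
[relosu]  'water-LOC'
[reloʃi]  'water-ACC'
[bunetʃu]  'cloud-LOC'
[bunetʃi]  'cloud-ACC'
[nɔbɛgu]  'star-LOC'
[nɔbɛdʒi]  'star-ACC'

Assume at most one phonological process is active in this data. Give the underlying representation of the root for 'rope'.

The stem for 'rope' ends in [k] in [borɛku] but [tʃ] in [borɛtʃi].
Compare 'cloud', with invariant [tʃ] in [bunetʃu] and [bunetʃi]: an analysis with underlying /tʃ/ and a rule producing [k] before the LOC suffix would wrongly predict alternation here too.
The underlying segment must be /k/; /k/, /g/ and /s/ become palato-alveolar [tʃ], [dʒ] and [ʃ] before a front vowel, yielding [tʃ] there.
The underlying form of 'rope' is therefore /borɛk/.

/borɛk/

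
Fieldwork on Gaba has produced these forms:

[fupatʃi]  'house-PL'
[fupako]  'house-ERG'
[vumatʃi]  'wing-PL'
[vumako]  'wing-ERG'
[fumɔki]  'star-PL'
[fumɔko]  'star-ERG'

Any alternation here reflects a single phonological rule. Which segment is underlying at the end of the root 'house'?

/tʃ/

In [fupatʃi] and [fupako] the final segment of 'house' alternates: [tʃ] ~ [k].
If /k/ were underlying and a rule turned it into [tʃ] before the PL suffix, 'star' would also alternate; but it has [k] in both [fumɔki] and [fumɔko].
The underlying segment must be /tʃ/; palato-alveolar /tʃ/ becomes [k] when no front vowel follows, yielding [k] there.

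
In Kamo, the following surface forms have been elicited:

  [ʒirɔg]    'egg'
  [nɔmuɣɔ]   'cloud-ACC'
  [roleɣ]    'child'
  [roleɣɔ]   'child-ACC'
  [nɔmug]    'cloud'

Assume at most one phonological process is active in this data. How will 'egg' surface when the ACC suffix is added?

'cloud' shows [ɣ] ~ [g] at the end of the stem ([nɔmuɣɔ] vs [nɔmug]).
If /ɣ/ were underlying and a rule turned it into [g] in isolation, 'child' would also alternate; but it has [ɣ] in both [roleɣɔ] and [roleɣ].
So /g/ is underlying, and a rule of intervocalic spirantization — voiced stops become fricatives between vowels — gives [ɣ].
From [ʒirɔg] the stem 'egg' is /ʒirɔg/; between vowels this yields [ʒirɔɣɔ].

[ʒirɔɣɔ]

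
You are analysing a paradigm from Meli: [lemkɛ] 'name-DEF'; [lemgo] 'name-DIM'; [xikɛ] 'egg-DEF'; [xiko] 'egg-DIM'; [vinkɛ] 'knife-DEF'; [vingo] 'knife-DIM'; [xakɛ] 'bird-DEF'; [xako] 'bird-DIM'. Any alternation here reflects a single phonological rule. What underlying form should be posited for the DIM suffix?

/-go/

The DIM suffix surfaces as [-go] and [-ko], depending on the final segment of the stem.
The DEF suffix, which begins with [k], is invariant after every stem; so [k] is not altered by any rule here.
The DIM suffix is therefore /-go/ underlyingly, with post-vocalic devoicing: voiced stops become voiceless after a vowel.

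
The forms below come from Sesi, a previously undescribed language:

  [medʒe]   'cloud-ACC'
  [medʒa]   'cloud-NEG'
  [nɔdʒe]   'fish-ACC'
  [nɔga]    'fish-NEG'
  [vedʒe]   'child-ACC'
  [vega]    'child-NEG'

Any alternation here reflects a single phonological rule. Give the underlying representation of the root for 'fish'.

In [nɔdʒe] and [nɔga] the final segment of 'fish' alternates: [dʒ] ~ [g].
The stem 'cloud' ([medʒe], [medʒa]) shows [dʒ] unchanged in both environments, so [dʒ] cannot be basic with [g] derived before the NEG suffix.
Therefore /g/ is basic and [dʒ] is derived by palatalization before a front vowel (/g/ becomes palato-alveolar [dʒ] before a front vowel).

/nɔg/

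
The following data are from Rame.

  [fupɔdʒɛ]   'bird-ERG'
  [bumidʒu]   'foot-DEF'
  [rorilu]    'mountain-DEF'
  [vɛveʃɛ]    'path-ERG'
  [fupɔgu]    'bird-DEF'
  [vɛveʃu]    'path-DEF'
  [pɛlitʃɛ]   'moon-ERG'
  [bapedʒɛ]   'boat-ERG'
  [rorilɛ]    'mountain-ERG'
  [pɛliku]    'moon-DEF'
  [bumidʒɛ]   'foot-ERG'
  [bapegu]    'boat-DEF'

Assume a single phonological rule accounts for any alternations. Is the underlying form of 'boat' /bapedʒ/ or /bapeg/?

In [bapegu] and [bapedʒɛ] the final segment of 'boat' alternates: [g] ~ [dʒ].
Compare 'foot', with invariant [dʒ] in [bumidʒu] and [bumidʒɛ]: an analysis with underlying /dʒ/ and a rule producing [g] before the DEF suffix would wrongly predict alternation here too.
So /g/ is underlying, and a rule of palatalization before a front vowel — /k/ and /g/ become palato-alveolar [tʃ] and [dʒ] before a front vowel — gives [dʒ].

/bapeg/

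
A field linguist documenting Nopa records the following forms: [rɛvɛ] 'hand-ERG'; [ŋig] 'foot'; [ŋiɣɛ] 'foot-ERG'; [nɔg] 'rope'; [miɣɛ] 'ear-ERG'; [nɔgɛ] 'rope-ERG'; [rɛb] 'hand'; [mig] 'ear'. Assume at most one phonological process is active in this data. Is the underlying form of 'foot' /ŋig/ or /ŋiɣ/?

/ŋiɣ/

The root 'foot' surfaces as [ŋig] and [ŋiɣɛ], with a stem-final [g] ~ [ɣ] alternation.
Compare 'rope', with invariant [g] in [nɔg] and [nɔgɛ]: an analysis with underlying /g/ and a rule producing [ɣ] before the ERG suffix would wrongly predict alternation here too.
So /ɣ/ is underlying, and a rule of word-final hardening — voiced fricatives become stops word-finally — gives [g].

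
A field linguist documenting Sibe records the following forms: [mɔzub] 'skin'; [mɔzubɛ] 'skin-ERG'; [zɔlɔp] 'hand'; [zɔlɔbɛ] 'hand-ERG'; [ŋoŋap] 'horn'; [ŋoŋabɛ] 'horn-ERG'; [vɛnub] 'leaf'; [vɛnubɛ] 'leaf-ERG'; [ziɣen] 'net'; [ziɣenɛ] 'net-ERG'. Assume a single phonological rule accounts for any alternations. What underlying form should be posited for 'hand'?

In [zɔlɔp] and [zɔlɔbɛ] the final segment of 'hand' alternates: [p] ~ [b].
Compare 'skin', with invariant [b] in [mɔzub] and [mɔzubɛ]: an analysis with underlying /b/ and a rule producing [p] in isolation would wrongly predict alternation here too.
So /p/ is underlying, and a rule of intervocalic voicing — voiceless stops become voiced between vowels — gives [b].

/zɔlɔp/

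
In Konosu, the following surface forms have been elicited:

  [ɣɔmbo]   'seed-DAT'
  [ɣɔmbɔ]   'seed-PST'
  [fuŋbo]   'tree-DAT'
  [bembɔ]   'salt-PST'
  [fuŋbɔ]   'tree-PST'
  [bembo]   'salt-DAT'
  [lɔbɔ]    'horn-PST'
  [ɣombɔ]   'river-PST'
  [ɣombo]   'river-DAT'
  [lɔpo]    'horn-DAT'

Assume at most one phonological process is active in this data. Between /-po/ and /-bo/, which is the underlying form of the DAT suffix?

The DAT morpheme has two allomorphs, [-bo] and [-po].
The PST suffix, which begins with [b], is invariant after every stem; so [b] is not altered by any rule here.
The DAT suffix is therefore /-po/ underlyingly, with post-nasal voicing: voiceless stops become voiced after a nasal.

/-po/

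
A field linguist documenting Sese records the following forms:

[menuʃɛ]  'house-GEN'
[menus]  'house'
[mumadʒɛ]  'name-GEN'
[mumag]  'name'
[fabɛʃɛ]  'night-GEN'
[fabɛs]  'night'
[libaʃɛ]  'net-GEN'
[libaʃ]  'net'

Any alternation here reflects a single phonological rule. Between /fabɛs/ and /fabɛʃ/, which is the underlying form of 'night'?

/fabɛs/

'night' shows [ʃ] ~ [s] at the end of the stem ([fabɛʃɛ] vs [fabɛs]).
If /ʃ/ were underlying and a rule turned it into [s] in isolation, 'net' would also alternate; but it has [ʃ] in both [libaʃɛ] and [libaʃ].
Therefore /s/ is basic and [ʃ] is derived by palatalization before a front vowel (/g/ and /s/ become palato-alveolar [dʒ] and [ʃ] before a front vowel).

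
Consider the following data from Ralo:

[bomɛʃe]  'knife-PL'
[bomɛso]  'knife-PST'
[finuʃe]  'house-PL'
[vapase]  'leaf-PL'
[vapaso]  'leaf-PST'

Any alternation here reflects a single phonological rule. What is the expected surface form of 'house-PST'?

[finuso]

'knife' shows [ʃ] ~ [s] at the end of the stem ([bomɛʃe] vs [bomɛso]).
But 'leaf' keeps [s] in both environments ([vapase], [vapaso]), so there is no rule changing /s/ to [ʃ] before the PL suffix.
So /ʃ/ is underlying, and a rule of depalatalization — palato-alveolar /ʃ/ becomes [s] when no front vowel follows — gives [s].
The one attested form of 'house', [finuʃe], shows underlying /finuʃ/. Applying the same rule when no front vowel follows gives [finuso].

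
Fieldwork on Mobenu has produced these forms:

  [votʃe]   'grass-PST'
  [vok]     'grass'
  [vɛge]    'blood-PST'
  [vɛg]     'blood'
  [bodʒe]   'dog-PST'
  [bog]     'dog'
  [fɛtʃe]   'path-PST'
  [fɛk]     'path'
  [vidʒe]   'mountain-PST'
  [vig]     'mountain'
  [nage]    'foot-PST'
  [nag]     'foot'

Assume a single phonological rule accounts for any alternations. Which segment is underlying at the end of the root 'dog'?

/dʒ/

The stem for 'dog' ends in [dʒ] in [bodʒe] but [g] in [bog].
Compare 'foot', with invariant [g] in [nage] and [nag]: an analysis with underlying /g/ and a rule producing [dʒ] before the PST suffix would wrongly predict alternation here too.
So /dʒ/ is underlying, and a rule of depalatalization — palato-alveolar /tʃ/ and /dʒ/ become [k] and [g] when no front vowel follows — gives [g].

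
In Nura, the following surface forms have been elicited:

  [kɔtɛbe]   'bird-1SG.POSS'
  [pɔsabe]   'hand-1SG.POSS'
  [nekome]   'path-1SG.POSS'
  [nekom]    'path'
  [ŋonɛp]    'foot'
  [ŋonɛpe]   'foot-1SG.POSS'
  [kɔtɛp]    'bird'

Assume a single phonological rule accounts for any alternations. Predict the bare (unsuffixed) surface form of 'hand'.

The root 'bird' surfaces as [kɔtɛp] and [kɔtɛbe], with a stem-final [p] ~ [b] alternation.
Compare 'foot', with invariant [p] in [ŋonɛp] and [ŋonɛpe]: an analysis with underlying /p/ and a rule producing [b] before the 1SG.POSS suffix would wrongly predict alternation here too.
So /b/ is underlying, and a rule of word-final obstruent devoicing — voiced obstruents become voiceless word-finally — gives [p].
The one attested form of 'hand', [pɔsabe], shows underlying /pɔsab/. Applying the same rule word-finally gives [pɔsap].

[pɔsap]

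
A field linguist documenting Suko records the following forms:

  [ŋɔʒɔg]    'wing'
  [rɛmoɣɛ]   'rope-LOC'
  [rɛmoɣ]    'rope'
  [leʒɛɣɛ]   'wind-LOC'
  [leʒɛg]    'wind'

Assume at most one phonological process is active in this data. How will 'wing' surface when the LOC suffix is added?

In [leʒɛɣɛ] and [leʒɛg] the final segment of 'wind' alternates: [ɣ] ~ [g].
If /ɣ/ were underlying and a rule turned it into [g] in isolation, 'rope' would also alternate; but it has [ɣ] in both [rɛmoɣɛ] and [rɛmoɣ].
The underlying segment must be /g/; voiced stops become fricatives between vowels, yielding [ɣ] there.
The one attested form of 'wing', [ŋɔʒɔg], shows underlying /ŋɔʒɔg/. Applying the same rule between vowels gives [ŋɔʒɔɣɛ].

[ŋɔʒɔɣɛ]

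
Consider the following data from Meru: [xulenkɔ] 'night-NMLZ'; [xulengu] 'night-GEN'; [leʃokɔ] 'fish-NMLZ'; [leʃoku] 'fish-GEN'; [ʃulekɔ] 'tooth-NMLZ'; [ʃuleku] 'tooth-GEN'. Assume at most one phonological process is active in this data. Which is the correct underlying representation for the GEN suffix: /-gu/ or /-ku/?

The GEN suffix surfaces as [-gu] and [-ku], depending on the final segment of the stem.
The NMLZ suffix, which begins with [k], is invariant after every stem; so [k] is not altered by any rule here.
The GEN suffix is therefore /-gu/ underlyingly, with post-vocalic devoicing: voiced stops become voiceless after a vowel.

/-gu/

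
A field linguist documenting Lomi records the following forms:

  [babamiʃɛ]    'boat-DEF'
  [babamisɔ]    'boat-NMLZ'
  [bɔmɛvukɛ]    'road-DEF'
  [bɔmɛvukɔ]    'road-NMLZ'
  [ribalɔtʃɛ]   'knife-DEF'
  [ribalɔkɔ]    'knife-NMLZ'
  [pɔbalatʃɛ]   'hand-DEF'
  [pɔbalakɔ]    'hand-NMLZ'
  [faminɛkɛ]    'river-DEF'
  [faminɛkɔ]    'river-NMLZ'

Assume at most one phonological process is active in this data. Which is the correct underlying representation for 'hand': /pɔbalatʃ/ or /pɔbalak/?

/pɔbalatʃ/

The stem for 'hand' ends in [tʃ] in [pɔbalatʃɛ] but [k] in [pɔbalakɔ].
But 'river' keeps [k] in both environments ([faminɛkɛ], [faminɛkɔ]), so there is no rule changing /k/ to [tʃ] before the DEF suffix.
The underlying segment must be /tʃ/; palato-alveolar /tʃ/ and /ʃ/ become [k] and [s] when no front vowel follows, yielding [k] there.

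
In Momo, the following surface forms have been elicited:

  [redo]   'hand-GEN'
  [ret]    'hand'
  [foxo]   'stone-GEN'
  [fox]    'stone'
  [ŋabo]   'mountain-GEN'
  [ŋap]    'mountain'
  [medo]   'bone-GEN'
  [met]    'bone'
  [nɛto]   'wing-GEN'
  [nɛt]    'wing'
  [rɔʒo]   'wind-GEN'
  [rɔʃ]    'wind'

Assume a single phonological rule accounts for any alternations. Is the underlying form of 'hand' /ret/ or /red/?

/red/

In [redo] and [ret] the final segment of 'hand' alternates: [d] ~ [t].
Compare 'wing', with invariant [t] in [nɛto] and [nɛt]: an analysis with underlying /t/ and a rule producing [d] before the GEN suffix would wrongly predict alternation here too.
The underlying segment must be /d/; voiced obstruents become voiceless word-finally, yielding [t] there.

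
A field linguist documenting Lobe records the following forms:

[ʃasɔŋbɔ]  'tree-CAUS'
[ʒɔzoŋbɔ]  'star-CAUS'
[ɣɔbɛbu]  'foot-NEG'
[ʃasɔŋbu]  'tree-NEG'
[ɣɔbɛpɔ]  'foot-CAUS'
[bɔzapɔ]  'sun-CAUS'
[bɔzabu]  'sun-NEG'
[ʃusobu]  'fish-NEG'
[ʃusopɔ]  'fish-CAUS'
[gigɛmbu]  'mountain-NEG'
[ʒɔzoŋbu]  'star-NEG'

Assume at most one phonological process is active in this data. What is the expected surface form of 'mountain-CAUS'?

The CAUS suffix surfaces as [-bɔ] and [-pɔ], depending on the final segment of the stem.
By contrast the NEG suffix keeps its initial [b] throughout — that segment must be underlying.
So the underlying form is /-pɔ/, and voiceless stops become voiced after a nasal.
After 'mountain', which ends in a nasal, the suffix surfaces as [-bɔ], giving [gigɛmbɔ].

[gigɛmbɔ]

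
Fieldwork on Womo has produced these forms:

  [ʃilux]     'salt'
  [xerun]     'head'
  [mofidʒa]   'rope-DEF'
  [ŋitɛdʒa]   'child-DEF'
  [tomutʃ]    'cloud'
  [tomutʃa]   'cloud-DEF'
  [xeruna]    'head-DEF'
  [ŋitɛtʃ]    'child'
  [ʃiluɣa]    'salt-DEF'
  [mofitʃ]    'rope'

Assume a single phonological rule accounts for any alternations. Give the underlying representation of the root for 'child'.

The stem for 'child' ends in [tʃ] in [ŋitɛtʃ] but [dʒ] in [ŋitɛdʒa].
If /tʃ/ were underlying and a rule turned it into [dʒ] before the DEF suffix, 'cloud' would also alternate; but it has [tʃ] in both [tomutʃ] and [tomutʃa].
So /dʒ/ is underlying, and a rule of word-final obstruent devoicing — voiced obstruents become voiceless word-finally — gives [tʃ].
So 'child' = /ŋitɛdʒ/.

/ŋitɛdʒ/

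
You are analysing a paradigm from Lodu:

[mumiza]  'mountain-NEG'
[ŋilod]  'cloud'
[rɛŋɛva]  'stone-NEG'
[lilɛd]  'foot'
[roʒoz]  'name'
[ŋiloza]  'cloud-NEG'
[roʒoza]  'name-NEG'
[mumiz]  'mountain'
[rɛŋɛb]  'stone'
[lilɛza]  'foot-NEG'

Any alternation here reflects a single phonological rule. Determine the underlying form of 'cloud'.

/ŋilod/

The root 'cloud' surfaces as [ŋilod] and [ŋiloza], with a stem-final [d] ~ [z] alternation.
Compare 'mountain', with invariant [z] in [mumiz] and [mumiza]: an analysis with underlying /z/ and a rule producing [d] in isolation would wrongly predict alternation here too.
Therefore /d/ is basic and [z] is derived by intervocalic spirantization (voiced stops become fricatives between vowels).
Hence 'cloud' is /ŋilod/ underlyingly.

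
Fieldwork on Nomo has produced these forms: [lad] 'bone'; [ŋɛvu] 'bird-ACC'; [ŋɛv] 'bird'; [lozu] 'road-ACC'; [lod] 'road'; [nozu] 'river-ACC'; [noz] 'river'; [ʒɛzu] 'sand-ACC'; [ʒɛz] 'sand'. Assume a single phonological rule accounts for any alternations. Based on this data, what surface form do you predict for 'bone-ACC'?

[lazu]

'road' shows [z] ~ [d] at the end of the stem ([lozu] vs [lod]).
The stem 'river' ([nozu], [noz]) shows [z] unchanged in both environments, so [z] cannot be basic with [d] derived in isolation.
The underlying segment must be /d/; voiced stops become fricatives between vowels, yielding [z] there.
The one attested form of 'bone', [lad], shows underlying /lad/. Applying the same rule between vowels gives [lazu].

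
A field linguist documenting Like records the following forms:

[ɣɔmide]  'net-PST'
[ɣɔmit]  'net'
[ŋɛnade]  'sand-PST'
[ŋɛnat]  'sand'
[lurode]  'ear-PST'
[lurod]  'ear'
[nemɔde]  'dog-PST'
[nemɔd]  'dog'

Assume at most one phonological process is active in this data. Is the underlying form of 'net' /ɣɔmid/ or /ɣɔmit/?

'net' shows [d] ~ [t] at the end of the stem ([ɣɔmide] vs [ɣɔmit]).
The stem 'dog' ([nemɔde], [nemɔd]) shows [d] unchanged in both environments, so [d] cannot be basic with [t] derived in isolation.
Therefore /t/ is basic and [d] is derived by intervocalic voicing (voiceless stops become voiced between vowels).

/ɣɔmit/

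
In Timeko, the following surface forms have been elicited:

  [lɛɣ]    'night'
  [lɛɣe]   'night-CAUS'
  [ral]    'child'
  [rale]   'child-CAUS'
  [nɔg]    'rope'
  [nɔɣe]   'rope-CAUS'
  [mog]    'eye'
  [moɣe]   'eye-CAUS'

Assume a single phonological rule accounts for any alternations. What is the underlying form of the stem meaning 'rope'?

The root 'rope' surfaces as [nɔg] and [nɔɣe], with a stem-final [g] ~ [ɣ] alternation.
The stem 'night' ([lɛɣ], [lɛɣe]) shows [ɣ] unchanged in both environments, so [ɣ] cannot be basic with [g] derived in isolation.
So /g/ is underlying, and a rule of intervocalic spirantization — voiced stops become fricatives between vowels — gives [ɣ].
So 'rope' = /nɔg/.

/nɔg/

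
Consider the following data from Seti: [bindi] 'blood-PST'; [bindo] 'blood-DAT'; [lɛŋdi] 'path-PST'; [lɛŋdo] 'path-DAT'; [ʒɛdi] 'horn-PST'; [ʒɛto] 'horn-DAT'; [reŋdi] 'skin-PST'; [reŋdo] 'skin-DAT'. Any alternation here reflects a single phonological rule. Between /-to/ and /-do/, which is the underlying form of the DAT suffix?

/-to/

The DAT suffix surfaces as [-do] and [-to], depending on the final segment of the stem.
The PST suffix, which begins with [d], is invariant after every stem; so [d] is not altered by any rule here.
The DAT suffix is therefore /-to/ underlyingly, with post-nasal voicing: voiceless stops become voiced after a nasal.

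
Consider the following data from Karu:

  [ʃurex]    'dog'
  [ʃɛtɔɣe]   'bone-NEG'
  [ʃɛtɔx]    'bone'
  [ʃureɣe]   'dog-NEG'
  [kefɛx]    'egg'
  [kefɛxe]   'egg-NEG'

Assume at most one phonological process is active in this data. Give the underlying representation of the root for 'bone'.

/ʃɛtɔɣ/

The stem for 'bone' ends in [x] in [ʃɛtɔx] but [ɣ] in [ʃɛtɔɣe].
But 'egg' keeps [x] in both environments ([kefɛx], [kefɛxe]), so there is no rule changing /x/ to [ɣ] before the NEG suffix.
The alternation reflects word-final obstruent devoicing: voiced obstruents become voiceless word-finally. /ɣ/ is underlying.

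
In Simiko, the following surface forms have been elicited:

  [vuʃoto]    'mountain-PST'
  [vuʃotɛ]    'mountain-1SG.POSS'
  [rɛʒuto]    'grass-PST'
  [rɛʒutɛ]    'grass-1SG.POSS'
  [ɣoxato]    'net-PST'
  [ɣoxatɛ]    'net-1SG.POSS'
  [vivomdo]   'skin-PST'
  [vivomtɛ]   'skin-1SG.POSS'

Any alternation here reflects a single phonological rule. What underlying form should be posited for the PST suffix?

The PST suffix surfaces as [-do] and [-to], depending on the final segment of the stem.
By contrast the 1SG.POSS suffix keeps its initial [t] throughout — that segment must be underlying.
The PST suffix is therefore /-do/ underlyingly, with post-vocalic devoicing: voiced stops become voiceless after a vowel.

/-do/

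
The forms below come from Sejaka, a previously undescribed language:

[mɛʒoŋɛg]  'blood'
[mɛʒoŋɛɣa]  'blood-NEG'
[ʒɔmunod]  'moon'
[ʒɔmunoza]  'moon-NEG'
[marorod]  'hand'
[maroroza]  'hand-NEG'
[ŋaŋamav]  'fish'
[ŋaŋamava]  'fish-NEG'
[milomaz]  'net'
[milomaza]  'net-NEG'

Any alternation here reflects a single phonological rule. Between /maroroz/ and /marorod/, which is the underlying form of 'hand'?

In [marorod] and [maroroza] the final segment of 'hand' alternates: [d] ~ [z].
But 'net' keeps [z] in both environments ([milomaz], [milomaza]), so there is no rule changing /z/ to [d] in isolation.
The alternation reflects intervocalic spirantization: voiced stops become fricatives between vowels. /d/ is underlying.

/marorod/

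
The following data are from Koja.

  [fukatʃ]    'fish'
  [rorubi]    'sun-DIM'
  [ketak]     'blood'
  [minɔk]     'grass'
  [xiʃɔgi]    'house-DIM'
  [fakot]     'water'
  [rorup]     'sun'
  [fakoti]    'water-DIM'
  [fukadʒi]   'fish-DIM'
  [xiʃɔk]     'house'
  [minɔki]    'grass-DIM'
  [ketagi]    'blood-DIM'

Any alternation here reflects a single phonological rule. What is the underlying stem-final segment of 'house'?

/g/

The stem for 'house' ends in [k] in [xiʃɔk] but [g] in [xiʃɔgi].
But 'grass' keeps [k] in both environments ([minɔk], [minɔki]), so there is no rule changing /k/ to [g] before the DIM suffix.
Therefore /g/ is basic and [k] is derived by word-final obstruent devoicing (voiced obstruents become voiceless word-finally).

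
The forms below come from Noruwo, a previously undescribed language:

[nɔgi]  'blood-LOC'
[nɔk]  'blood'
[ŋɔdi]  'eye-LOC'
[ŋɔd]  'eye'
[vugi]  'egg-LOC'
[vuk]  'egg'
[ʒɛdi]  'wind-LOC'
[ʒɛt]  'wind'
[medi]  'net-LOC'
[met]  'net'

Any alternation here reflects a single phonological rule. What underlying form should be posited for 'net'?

/met/

In [medi] and [met] the final segment of 'net' alternates: [d] ~ [t].
But 'eye' keeps [d] in both environments ([ŋɔdi], [ŋɔd]), so there is no rule changing /d/ to [t] in isolation.
So /t/ is underlying, and a rule of intervocalic voicing — voiceless stops become voiced between vowels — gives [d].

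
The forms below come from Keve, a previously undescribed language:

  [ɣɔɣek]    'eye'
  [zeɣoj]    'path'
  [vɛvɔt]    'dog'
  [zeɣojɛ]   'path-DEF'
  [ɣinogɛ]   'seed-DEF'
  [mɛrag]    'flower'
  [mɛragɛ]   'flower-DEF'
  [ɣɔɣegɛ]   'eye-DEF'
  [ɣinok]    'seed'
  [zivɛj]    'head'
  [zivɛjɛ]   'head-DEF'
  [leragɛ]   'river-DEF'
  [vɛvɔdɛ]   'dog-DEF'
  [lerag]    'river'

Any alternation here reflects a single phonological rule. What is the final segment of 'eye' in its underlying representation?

/k/

The stem for 'eye' ends in [k] in [ɣɔɣek] but [g] in [ɣɔɣegɛ].
But 'river' keeps [g] in both environments ([lerag], [leragɛ]), so there is no rule changing /g/ to [k] in isolation.
Therefore /k/ is basic and [g] is derived by intervocalic voicing (voiceless stops become voiced between vowels).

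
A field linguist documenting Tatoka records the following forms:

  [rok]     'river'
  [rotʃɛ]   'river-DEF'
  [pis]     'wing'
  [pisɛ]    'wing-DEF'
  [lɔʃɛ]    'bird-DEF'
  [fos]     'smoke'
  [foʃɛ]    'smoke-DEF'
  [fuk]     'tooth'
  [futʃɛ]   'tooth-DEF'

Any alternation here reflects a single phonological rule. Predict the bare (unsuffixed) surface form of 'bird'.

[lɔs]

The root 'smoke' surfaces as [fos] and [foʃɛ], with a stem-final [s] ~ [ʃ] alternation.
Compare 'wing', with invariant [s] in [pis] and [pisɛ]: an analysis with underlying /s/ and a rule producing [ʃ] before the DEF suffix would wrongly predict alternation here too.
The alternation reflects depalatalization: palato-alveolar /tʃ/ and /ʃ/ become [k] and [s] when no front vowel follows. /ʃ/ is underlying.
From [lɔʃɛ] the stem 'bird' is /lɔʃ/; when no front vowel follows this yields [lɔs].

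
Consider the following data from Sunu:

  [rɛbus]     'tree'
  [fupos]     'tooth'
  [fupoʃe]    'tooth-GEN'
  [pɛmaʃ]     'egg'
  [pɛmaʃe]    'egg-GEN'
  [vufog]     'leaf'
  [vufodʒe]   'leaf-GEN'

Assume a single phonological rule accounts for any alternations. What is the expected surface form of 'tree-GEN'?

[rɛbuʃe]

'tooth' shows [s] ~ [ʃ] at the end of the stem ([fupos] vs [fupoʃe]).
The stem 'egg' ([pɛmaʃ], [pɛmaʃe]) shows [ʃ] unchanged in both environments, so [ʃ] cannot be basic with [s] derived in isolation.
Therefore /s/ is basic and [ʃ] is derived by palatalization before a front vowel (/g/ and /s/ become palato-alveolar [dʒ] and [ʃ] before a front vowel).
The one attested form of 'tree', [rɛbus], shows underlying /rɛbus/. Applying the same rule before a front vowel gives [rɛbuʃe].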